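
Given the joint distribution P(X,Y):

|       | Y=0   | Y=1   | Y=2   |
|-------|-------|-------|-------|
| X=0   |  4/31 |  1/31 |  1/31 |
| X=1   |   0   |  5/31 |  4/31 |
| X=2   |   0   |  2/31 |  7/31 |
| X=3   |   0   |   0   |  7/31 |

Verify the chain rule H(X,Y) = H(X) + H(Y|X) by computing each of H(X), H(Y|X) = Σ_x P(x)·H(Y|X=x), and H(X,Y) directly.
H(X) = 1.9794 bits, H(Y|X) = 0.7518 bits, H(X,Y) = 2.7312 bits

Marginal of X (row sums):
  P(X=0) = 4/31 + 1/31 + 1/31 = 6/31
  P(X=1) = 0 + 5/31 + 4/31 = 9/31
  P(X=2) = 0 + 2/31 + 7/31 = 9/31
  P(X=3) = 0 + 0 + 7/31 = 7/31
H(X) = -[(6/31)·log₂(6/31) + (9/31)·log₂(9/31) + (9/31)·log₂(9/31) + (7/31)·log₂(7/31)]
  = 0.458561 + 0.518014 + 0.518014 + 0.484771 = 1.9794 bits

H(Y|X) = Σ_x P(x)·H(Y|X=x):
  X=0: P(X=0) = 6/31, P(Y|X=0) = (2/3, 1/6, 1/6) → H(Y|X=0) = 1.251629
  X=1: P(X=1) = 9/31, P(Y|X=1) = (0, 5/9, 4/9) → H(Y|X=1) = 0.991076
  X=2: P(X=2) = 9/31, P(Y|X=2) = (0, 2/9, 7/9) → H(Y|X=2) = 0.764205
  X=3: P(X=3) = 7/31, P(Y|X=3) = (0, 0, 1) → H(Y|X=3) = 0.000000
H(Y|X) = (6/31)·1.251629 + (9/31)·0.991076 + (9/31)·0.764205 + (7/31)·0.000000 = 0.7518 bits

H(X,Y) = -Σ_{x,y} P(x,y) log₂ P(x,y). Per-cell terms -P(x,y)·log₂P(x,y):
  X=0: 0.381187, 0.159813, 0.159813
  X=1: 0.000000, 0.424559, 0.381187
  X=2: 0.000000, 0.255109, 0.484771
  X=3: 0.000000, 0.000000, 0.484771
  (cells with P = 0 contribute 0)
Sum of the 12 terms: H(X,Y) = 2.7312 bits

Chain rule check:
  H(X) + H(Y|X) = 1.9794 + 0.7518 = 2.7312 bits
  H(X,Y) = 2.7312 bits
✓ Chain rule verified.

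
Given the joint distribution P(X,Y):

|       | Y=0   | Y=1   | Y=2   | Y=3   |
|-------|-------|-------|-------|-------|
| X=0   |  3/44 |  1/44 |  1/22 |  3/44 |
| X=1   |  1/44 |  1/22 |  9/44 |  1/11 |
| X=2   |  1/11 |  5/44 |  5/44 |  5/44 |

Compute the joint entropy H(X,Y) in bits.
3.3488 bits

H(X,Y) = -Σ_{x,y} P(x,y) log₂ P(x,y). Per-cell terms -P(x,y)·log₂P(x,y):
  X=0: 0.2642, 0.1241, 0.2027, 0.2642
  X=1: 0.1241, 0.2027, 0.4683, 0.3145
  X=2: 0.3145, 0.3565, 0.3565, 0.3565
Sum of the 12 terms: H(X,Y) = 3.3488 bits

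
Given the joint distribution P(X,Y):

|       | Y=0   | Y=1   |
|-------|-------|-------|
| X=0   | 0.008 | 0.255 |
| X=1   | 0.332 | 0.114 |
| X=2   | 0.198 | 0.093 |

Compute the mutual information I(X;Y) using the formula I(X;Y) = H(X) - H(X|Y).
0.3154 bits

I(X;Y) = H(X) - H(X|Y)

Marginal of X (row sums):
  P(X=0) = 0.008 + 0.255 = 0.263
  P(X=1) = 0.332 + 0.114 = 0.446
  P(X=2) = 0.198 + 0.093 = 0.291
H(X) = -[0.263·log₂(0.263) + 0.446·log₂(0.446) + 0.291·log₂(0.291)]
  = 0.50677 + 0.51954 + 0.51824 = 1.54455 bits

Marginal of Y (column sums):
  P(Y=0) = 0.008 + 0.332 + 0.198 = 0.538
  P(Y=1) = 0.255 + 0.114 + 0.093 = 0.462
H(X|Y) = Σ_y P(y)·H(X|Y=y):
  Y=0: P(Y=0) = 0.538, P(X|Y=0) = (4/269, 166/269, 99/269) → H(X|Y=0) = 1.05078
  Y=1: P(Y=1) = 0.462, P(X|Y=1) = (85/154, 19/77, 31/154) → H(X|Y=1) = 1.43692
H(X|Y) = 0.538·1.05078 + 0.462·1.43692 = 1.22918 bits

I(X;Y) = H(X) - H(X|Y) = 1.54455 - 1.22918 = 0.3154 bits

Cross-check via I(X;Y) = H(X) + H(Y) - H(X,Y): computing H(Y) from the column sums and H(X,Y) from the 6 cells in the same way gives H(Y) = 0.99583 bits and H(X,Y) = 2.22501 bits, so
I(X;Y) = 1.54455 + 0.99583 - 2.22501 = 0.3154 bits ✓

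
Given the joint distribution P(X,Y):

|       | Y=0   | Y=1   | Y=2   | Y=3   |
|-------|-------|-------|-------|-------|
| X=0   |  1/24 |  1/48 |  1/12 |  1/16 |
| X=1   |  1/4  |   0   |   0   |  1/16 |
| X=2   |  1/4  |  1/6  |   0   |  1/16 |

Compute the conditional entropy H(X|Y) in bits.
1.1035 bits

H(X|Y) = H(X,Y) - H(Y)

H(X,Y) = -Σ_{x,y} P(x,y) log₂ P(x,y). Per-cell terms -P(x,y)·log₂P(x,y):
  X=0: 0.19104, 0.11635, 0.29875, 0.25000
  X=1: 0.50000, 0.00000, 0.00000, 0.25000
  X=2: 0.50000, 0.43083, 0.00000, 0.25000
  (cells with P = 0 contribute 0)
Sum of the 12 terms: H(X,Y) = 2.7870 bits

Marginal of Y (column sums):
  P(Y=0) = 1/24 + 1/4 + 1/4 = 13/24
  P(Y=1) = 1/48 + 0 + 1/6 = 3/16
  P(Y=2) = 1/12 + 0 + 0 = 1/12
  P(Y=3) = 1/16 + 1/16 + 1/16 = 3/16
H(Y) = -[(13/24)·log₂(13/24) + (3/16)·log₂(3/16) + (1/12)·log₂(1/12) + (3/16)·log₂(3/16)]
  = 0.47912 + 0.45282 + 0.29875 + 0.45282 = 1.6835 bits

H(X|Y) = H(X,Y) - H(Y) = 2.7870 - 1.6835 = 1.1035 bits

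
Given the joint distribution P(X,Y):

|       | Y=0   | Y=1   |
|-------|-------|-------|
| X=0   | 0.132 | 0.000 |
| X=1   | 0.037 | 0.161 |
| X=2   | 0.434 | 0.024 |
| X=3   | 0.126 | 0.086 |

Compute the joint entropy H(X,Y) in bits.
2.3185 bits

H(X,Y) = -Σ_{x,y} P(x,y) log₂ P(x,y). Per-cell terms -P(x,y)·log₂P(x,y):
  X=0: 0.3856, 0.0000
  X=1: 0.1760, 0.4242
  X=2: 0.5226, 0.1291
  X=3: 0.3766, 0.3044
  (cells with P = 0 contribute 0)
Sum of the 8 terms: H(X,Y) = 2.3185 bits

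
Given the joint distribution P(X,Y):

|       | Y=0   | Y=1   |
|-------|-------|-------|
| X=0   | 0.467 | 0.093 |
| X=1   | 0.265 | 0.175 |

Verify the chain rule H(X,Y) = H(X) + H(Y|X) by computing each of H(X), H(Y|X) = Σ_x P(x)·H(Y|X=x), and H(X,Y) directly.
H(X) = 0.9896 bits, H(Y|X) = 0.7899 bits, H(X,Y) = 1.7795 bits

Marginal of X (row sums):
  P(X=0) = 0.467 + 0.093 = 0.560
  P(X=1) = 0.265 + 0.175 = 0.440
H(X) = -[0.560·log₂(0.560) + 0.440·log₂(0.440)]
  = 0.468441 + 0.521147 = 0.9896 bits

H(Y|X) = Σ_x P(x)·H(Y|X=x):
  X=0: P(X=0) = 0.560, P(Y|X=0) = (467/560, 93/560) → H(Y|X=0) = 0.648638
  X=1: P(X=1) = 0.440, P(Y|X=1) = (53/88, 35/88) → H(Y|X=1) = 0.969606
H(Y|X) = 0.560·0.648638 + 0.440·0.969606 = 0.7899 bits

H(X,Y) = -Σ_{x,y} P(x,y) log₂ P(x,y). Per-cell terms -P(x,y)·log₂P(x,y):
  X=0: 0.513002, 0.318676
  X=1: 0.507723, 0.440050
Sum of the 4 terms: H(X,Y) = 1.7795 bits

Chain rule check:
  H(X) + H(Y|X) = 0.9896 + 0.7899 = 1.7795 bits
  H(X,Y) = 1.7795 bits
✓ Chain rule verified.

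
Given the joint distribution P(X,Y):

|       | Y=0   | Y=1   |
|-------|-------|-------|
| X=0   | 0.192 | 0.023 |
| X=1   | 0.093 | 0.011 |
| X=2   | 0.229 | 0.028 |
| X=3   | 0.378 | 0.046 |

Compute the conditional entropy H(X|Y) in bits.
1.8450 bits

H(X|Y) = H(X,Y) - H(Y)

H(X,Y) = -Σ_{x,y} P(x,y) log₂ P(x,y). Per-cell terms -P(x,y)·log₂P(x,y):
  X=0: 0.457118, 0.125171
  X=1: 0.318676, 0.071570
  X=2: 0.486987, 0.144436
  X=3: 0.530539, 0.204342
Sum of the 8 terms: H(X,Y) = 2.33884 bits

Marginal of Y (column sums):
  P(Y=0) = 0.192 + 0.093 + 0.229 + 0.378 = 0.892
  P(Y=1) = 0.023 + 0.011 + 0.028 + 0.046 = 0.108
H(Y) = -[0.892·log₂(0.892) + 0.108·log₂(0.108)]
  = 0.147077 + 0.346777 = 0.49385 bits

H(X|Y) = H(X,Y) - H(Y) = 2.33884 - 0.49385 = 1.8450 bits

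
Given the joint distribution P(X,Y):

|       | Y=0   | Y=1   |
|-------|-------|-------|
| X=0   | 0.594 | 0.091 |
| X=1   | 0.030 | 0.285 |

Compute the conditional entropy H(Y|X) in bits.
0.5301 bits

H(Y|X) = H(X,Y) - H(X)

H(X,Y) = -Σ_{x,y} P(x,y) log₂ P(x,y). Per-cell terms -P(x,y)·log₂P(x,y):
  X=0: 0.446370, 0.314677
  X=1: 0.151767, 0.516125
Sum of the 4 terms: H(X,Y) = 1.42894 bits

Marginal of X (row sums):
  P(X=0) = 0.594 + 0.091 = 0.685
  P(X=1) = 0.030 + 0.285 = 0.315
H(X) = -[0.685·log₂(0.685) + 0.315·log₂(0.315)]
  = 0.373890 + 0.524972 = 0.89886 bits

H(Y|X) = H(X,Y) - H(X) = 1.42894 - 0.89886 = 0.5301 bits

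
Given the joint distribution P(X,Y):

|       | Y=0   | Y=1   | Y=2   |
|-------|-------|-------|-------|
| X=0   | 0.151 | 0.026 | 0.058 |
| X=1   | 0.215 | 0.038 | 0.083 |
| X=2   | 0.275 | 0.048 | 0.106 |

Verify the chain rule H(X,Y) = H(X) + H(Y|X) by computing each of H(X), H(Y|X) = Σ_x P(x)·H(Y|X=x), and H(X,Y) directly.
H(X) = 1.5435 bits, H(Y|X) = 1.2633 bits, H(X,Y) = 2.8068 bits

Marginal of X (row sums):
  P(X=0) = 0.151 + 0.026 + 0.058 = 0.235
  P(X=1) = 0.215 + 0.038 + 0.083 = 0.336
  P(X=2) = 0.275 + 0.048 + 0.106 = 0.429
H(X) = -[0.235·log₂(0.235) + 0.336·log₂(0.336) + 0.429·log₂(0.429)]
  = 0.4910 + 0.5287 + 0.5238 = 1.5435 bits

H(Y|X) = Σ_x P(x)·H(Y|X=x):
  X=0: P(X=0) = 0.235, P(Y|X=0) = (151/235, 26/235, 58/235) → H(Y|X=0) = 1.2596
  X=1: P(X=1) = 0.336, P(Y|X=1) = (215/336, 19/168, 83/336) → H(Y|X=1) = 1.2661
  X=2: P(X=2) = 0.429, P(Y|X=2) = (25/39, 16/143, 106/429) → H(Y|X=2) = 1.2632
H(Y|X) = 0.235·1.2596 + 0.336·1.2661 + 0.429·1.2632 = 1.2633 bits

H(X,Y) = -Σ_{x,y} P(x,y) log₂ P(x,y). Per-cell terms -P(x,y)·log₂P(x,y):
  X=0: 0.4118, 0.1369, 0.2383
  X=1: 0.4768, 0.1793, 0.2980
  X=2: 0.5122, 0.2103, 0.3432
Sum of the 9 terms: H(X,Y) = 2.8068 bits

Chain rule check:
  H(X) + H(Y|X) = 1.5435 + 1.2633 = 2.8068 bits
  H(X,Y) = 2.8068 bits
✓ Chain rule verified.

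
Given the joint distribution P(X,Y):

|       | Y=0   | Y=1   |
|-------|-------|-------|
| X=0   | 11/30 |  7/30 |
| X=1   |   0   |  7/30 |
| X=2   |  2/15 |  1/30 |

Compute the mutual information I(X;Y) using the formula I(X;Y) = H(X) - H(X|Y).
0.3012 bits

I(X;Y) = H(X) - H(X|Y)

Marginal of X (row sums):
  P(X=0) = 11/30 + 7/30 = 3/5
  P(X=1) = 0 + 7/30 = 7/30
  P(X=2) = 2/15 + 1/30 = 1/6
H(X) = -[(3/5)·log₂(3/5) + (7/30)·log₂(7/30) + (1/6)·log₂(1/6)]
  = 0.44218 + 0.48989 + 0.43083 = 1.3629 bits

Marginal of Y (column sums):
  P(Y=0) = 11/30 + 0 + 2/15 = 1/2
  P(Y=1) = 7/30 + 7/30 + 1/30 = 1/2
H(X|Y) = Σ_y P(y)·H(X|Y=y):
  Y=0: P(Y=0) = 1/2, P(X|Y=0) = (11/15, 0, 4/15) → H(X|Y=0) = 0.83664
  Y=1: P(Y=1) = 1/2, P(X|Y=1) = (7/15, 7/15, 1/15) → H(X|Y=1) = 1.28669
H(X|Y) = (1/2)·0.83664 + (1/2)·1.28669 = 1.0617 bits

I(X;Y) = H(X) - H(X|Y) = 1.3629 - 1.0617 = 0.3012 bits

Cross-check via I(X;Y) = H(X) + H(Y) - H(X,Y): computing H(Y) from the column sums and H(X,Y) from the 6 cells in the same way gives H(Y) = 1.0000 bits and H(X,Y) = 2.0617 bits, so
I(X;Y) = 1.3629 + 1.0000 - 2.0617 = 0.3012 bits ✓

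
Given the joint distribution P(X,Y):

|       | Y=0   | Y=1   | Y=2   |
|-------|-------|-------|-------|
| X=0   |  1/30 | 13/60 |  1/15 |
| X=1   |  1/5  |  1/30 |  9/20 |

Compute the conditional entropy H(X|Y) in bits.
0.5663 bits

H(X|Y) = H(X,Y) - H(Y)

H(X,Y) = -Σ_{x,y} P(x,y) log₂ P(x,y). Per-cell terms -P(x,y)·log₂P(x,y):
  X=0: 0.16356, 0.47806, 0.26046
  X=1: 0.46439, 0.16356, 0.51840
Sum of the 6 terms: H(X,Y) = 2.0484 bits

Marginal of Y (column sums):
  P(Y=0) = 1/30 + 1/5 = 7/30
  P(Y=1) = 13/60 + 1/30 = 1/4
  P(Y=2) = 1/15 + 9/20 = 31/60
H(Y) = -[(7/30)·log₂(7/30) + (1/4)·log₂(1/4) + (31/60)·log₂(31/60)]
  = 0.48989 + 0.50000 + 0.49223 = 1.4821 bits

H(X|Y) = H(X,Y) - H(Y) = 2.0484 - 1.4821 = 0.5663 bits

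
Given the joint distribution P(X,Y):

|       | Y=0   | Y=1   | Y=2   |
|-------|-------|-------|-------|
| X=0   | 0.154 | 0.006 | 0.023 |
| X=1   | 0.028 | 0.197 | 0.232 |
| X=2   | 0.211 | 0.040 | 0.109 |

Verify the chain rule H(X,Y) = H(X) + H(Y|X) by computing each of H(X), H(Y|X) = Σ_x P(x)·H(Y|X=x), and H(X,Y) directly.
H(X) = 1.4953 bits, H(Y|X) = 1.1929 bits, H(X,Y) = 2.6882 bits

Marginal of X (row sums):
  P(X=0) = 0.154 + 0.006 + 0.023 = 0.183
  P(X=1) = 0.028 + 0.197 + 0.232 = 0.457
  P(X=2) = 0.211 + 0.040 + 0.109 = 0.360
H(X) = -[0.183·log₂(0.183) + 0.457·log₂(0.457) + 0.360·log₂(0.360)]
  = 0.44837 + 0.51629 + 0.53062 = 1.4953 bits

H(Y|X) = Σ_x P(x)·H(Y|X=x):
  X=0: P(X=0) = 0.183, P(Y|X=0) = (154/183, 2/61, 23/183) → H(Y|X=0) = 0.74719
  X=1: P(X=1) = 0.457, P(Y|X=1) = (28/457, 197/457, 232/457) → H(Y|X=1) = 1.26668
  X=2: P(X=2) = 0.360, P(Y|X=2) = (211/360, 1/9, 109/360) → H(Y|X=2) = 1.32585
H(Y|X) = 0.183·0.74719 + 0.457·1.26668 + 0.360·1.32585 = 1.1929 bits

H(X,Y) = -Σ_{x,y} P(x,y) log₂ P(x,y). Per-cell terms -P(x,y)·log₂P(x,y):
  X=0: 0.41565, 0.04428, 0.12517
  X=1: 0.14444, 0.46172, 0.48901
  X=2: 0.47363, 0.18575, 0.34854
Sum of the 9 terms: H(X,Y) = 2.6882 bits

Chain rule check:
  H(X) + H(Y|X) = 1.4953 + 1.1929 = 2.6882 bits
  H(X,Y) = 2.6882 bits
✓ Chain rule verified.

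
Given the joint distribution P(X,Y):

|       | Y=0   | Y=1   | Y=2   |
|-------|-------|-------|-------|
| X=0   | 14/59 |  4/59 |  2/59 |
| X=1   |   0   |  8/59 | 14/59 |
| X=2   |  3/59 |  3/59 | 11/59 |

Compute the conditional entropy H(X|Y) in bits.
1.1577 bits

H(X|Y) = H(X,Y) - H(Y)

H(X,Y) = -Σ_{x,y} P(x,y) log₂ P(x,y). Per-cell terms -P(x,y)·log₂P(x,y):
  X=0: 0.492441, 0.263230, 0.165513
  X=1: 0.000000, 0.390867, 0.492441
  X=2: 0.218526, 0.218526, 0.451785
  (cells with P = 0 contribute 0)
Sum of the 9 terms: H(X,Y) = 2.69333 bits

Marginal of Y (column sums):
  P(Y=0) = 14/59 + 0 + 3/59 = 17/59
  P(Y=1) = 4/59 + 8/59 + 3/59 = 15/59
  P(Y=2) = 2/59 + 14/59 + 11/59 = 27/59
H(Y) = -[(17/59)·log₂(17/59) + (15/59)·log₂(15/59) + (27/59)·log₂(27/59)]
  = 0.517255 + 0.502310 + 0.516092 = 1.53566 bits

H(X|Y) = H(X,Y) - H(Y) = 2.69333 - 1.53566 = 1.1577 bits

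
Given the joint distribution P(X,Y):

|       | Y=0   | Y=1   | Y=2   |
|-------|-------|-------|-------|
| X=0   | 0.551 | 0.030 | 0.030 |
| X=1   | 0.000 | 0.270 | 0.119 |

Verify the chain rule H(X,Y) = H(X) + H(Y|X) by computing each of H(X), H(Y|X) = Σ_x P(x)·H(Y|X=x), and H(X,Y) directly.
H(X) = 0.9642 bits, H(Y|X) = 0.6886 bits, H(X,Y) = 1.6528 bits

Marginal of X (row sums):
  P(X=0) = 0.551 + 0.030 + 0.030 = 0.611
  P(X=1) = 0.000 + 0.270 + 0.119 = 0.389
H(X) = -[0.611·log₂(0.611) + 0.389·log₂(0.389)]
  = 0.434272 + 0.529879 = 0.9642 bits

H(Y|X) = Σ_x P(x)·H(Y|X=x):
  X=0: P(X=0) = 0.611, P(Y|X=0) = (551/611, 30/611, 30/611) → H(Y|X=0) = 0.561462
  X=1: P(X=1) = 0.389, P(Y|X=1) = (0, 270/389, 119/389) → H(Y|X=1) = 0.888399
H(Y|X) = 0.611·0.561462 + 0.389·0.888399 = 0.6886 bits

H(X,Y) = -Σ_{x,y} P(x,y) log₂ P(x,y). Per-cell terms -P(x,y)·log₂P(x,y):
  X=0: 0.473792, 0.151767, 0.151767
  X=1: 0.000000, 0.510022, 0.365445
  (cells with P = 0 contribute 0)
Sum of the 6 terms: H(X,Y) = 1.6528 bits

Chain rule check:
  H(X) + H(Y|X) = 0.9642 + 0.6886 = 1.6528 bits
  H(X,Y) = 1.6528 bits
✓ Chain rule verified.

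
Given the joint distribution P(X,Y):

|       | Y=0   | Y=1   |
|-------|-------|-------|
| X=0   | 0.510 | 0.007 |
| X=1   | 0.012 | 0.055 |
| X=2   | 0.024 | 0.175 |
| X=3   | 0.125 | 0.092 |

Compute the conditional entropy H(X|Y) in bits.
1.1992 bits

H(X|Y) = H(X,Y) - H(Y)

H(X,Y) = -Σ_{x,y} P(x,y) log₂ P(x,y). Per-cell terms -P(x,y)·log₂P(x,y):
  X=0: 0.4954, 0.0501
  X=1: 0.0766, 0.2301
  X=2: 0.1291, 0.4401
  X=3: 0.3750, 0.3167
Sum of the 8 terms: H(X,Y) = 2.1131 bits

Marginal of Y (column sums):
  P(Y=0) = 0.510 + 0.012 + 0.024 + 0.125 = 0.671
  P(Y=1) = 0.007 + 0.055 + 0.175 + 0.092 = 0.329
H(Y) = -[0.671·log₂(0.671) + 0.329·log₂(0.329)]
  = 0.3862 + 0.5277 = 0.9139 bits

H(X|Y) = H(X,Y) - H(Y) = 2.1131 - 0.9139 = 1.1992 bits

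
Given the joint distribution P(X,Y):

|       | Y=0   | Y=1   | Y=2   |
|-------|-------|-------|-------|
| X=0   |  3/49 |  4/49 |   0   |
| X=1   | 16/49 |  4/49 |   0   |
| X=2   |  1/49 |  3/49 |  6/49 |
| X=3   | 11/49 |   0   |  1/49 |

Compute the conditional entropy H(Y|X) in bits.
0.8011 bits

H(Y|X) = H(X,Y) - H(X)

H(X,Y) = -Σ_{x,y} P(x,y) log₂ P(x,y). Per-cell terms -P(x,y)·log₂P(x,y):
  X=0: 0.2467192, 0.2950784, 0.0000000
  X=1: 0.5272522, 0.2950784, 0.0000000
  X=2: 0.1145859, 0.2467192, 0.3709895
  X=3: 0.4838380, 0.0000000, 0.1145859
  (cells with P = 0 contribute 0)
Sum of the 12 terms: H(X,Y) = 2.694847 bits

Marginal of X (row sums):
  P(X=0) = 3/49 + 4/49 + 0 = 1/7
  P(X=1) = 16/49 + 4/49 + 0 = 20/49
  P(X=2) = 1/49 + 3/49 + 6/49 = 10/49
  P(X=3) = 11/49 + 0 + 1/49 = 12/49
H(X) = -[(1/7)·log₂(1/7) + (20/49)·log₂(20/49) + (10/49)·log₂(10/49) + (12/49)·log₂(12/49)]
  = 0.4010507 + 0.5276660 + 0.4679146 + 0.4970810 = 1.893712 bits

H(Y|X) = H(X,Y) - H(X) = 2.694847 - 1.893712 = 0.8011 bits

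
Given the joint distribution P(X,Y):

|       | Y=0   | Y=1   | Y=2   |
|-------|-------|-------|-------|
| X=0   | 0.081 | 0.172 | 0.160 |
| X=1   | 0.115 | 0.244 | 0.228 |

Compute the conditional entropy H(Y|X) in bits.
1.5172 bits

H(Y|X) = H(X,Y) - H(X)

H(X,Y) = -Σ_{x,y} P(x,y) log₂ P(x,y). Per-cell terms -P(x,y)·log₂P(x,y):
  X=0: 0.2937, 0.4368, 0.4230
  X=1: 0.3588, 0.4966, 0.4863
Sum of the 6 terms: H(X,Y) = 2.4952 bits

Marginal of X (row sums):
  P(X=0) = 0.081 + 0.172 + 0.160 = 0.413
  P(X=1) = 0.115 + 0.244 + 0.228 = 0.587
H(X) = -[0.413·log₂(0.413) + 0.587·log₂(0.587)]
  = 0.5269 + 0.4511 = 0.9780 bits

H(Y|X) = H(X,Y) - H(X) = 2.4952 - 0.9780 = 1.5172 bits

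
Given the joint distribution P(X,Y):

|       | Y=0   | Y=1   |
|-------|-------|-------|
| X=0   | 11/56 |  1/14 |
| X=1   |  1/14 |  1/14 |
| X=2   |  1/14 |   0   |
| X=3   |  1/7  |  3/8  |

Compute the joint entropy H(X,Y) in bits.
2.4807 bits

H(X,Y) = -Σ_{x,y} P(x,y) log₂ P(x,y). Per-cell terms -P(x,y)·log₂P(x,y):
  X=0: 0.46120, 0.27195
  X=1: 0.27195, 0.27195
  X=2: 0.27195, 0.00000
  X=3: 0.40105, 0.53064
  (cells with P = 0 contribute 0)
Sum of the 8 terms: H(X,Y) = 2.4807 bits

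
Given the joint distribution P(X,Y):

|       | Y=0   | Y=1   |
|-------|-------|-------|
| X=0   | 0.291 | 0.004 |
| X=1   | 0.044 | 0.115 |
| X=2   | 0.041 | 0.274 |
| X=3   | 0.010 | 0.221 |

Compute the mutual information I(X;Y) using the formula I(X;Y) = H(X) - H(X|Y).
0.5612 bits

I(X;Y) = H(X) - H(X|Y)

Marginal of X (row sums):
  P(X=0) = 0.291 + 0.004 = 0.295
  P(X=1) = 0.044 + 0.115 = 0.159
  P(X=2) = 0.041 + 0.274 = 0.315
  P(X=3) = 0.010 + 0.221 = 0.231
H(X) = -[0.295·log₂(0.295) + 0.159·log₂(0.159) + 0.315·log₂(0.315) + 0.231·log₂(0.231)]
  = 0.5196 + 0.4218 + 0.5250 + 0.4883 = 1.9547 bits

Marginal of Y (column sums):
  P(Y=0) = 0.291 + 0.044 + 0.041 + 0.010 = 0.386
  P(Y=1) = 0.004 + 0.115 + 0.274 + 0.221 = 0.614
H(X|Y) = Σ_y P(y)·H(X|Y=y):
  Y=0: P(Y=0) = 0.386, P(X|Y=0) = (291/386, 22/193, 41/386, 5/193) → H(X|Y=0) = 1.1445
  Y=1: P(Y=1) = 0.614, P(X|Y=1) = (2/307, 115/614, 137/307, 221/614) → H(X|Y=1) = 1.5500
H(X|Y) = 0.386·1.1445 + 0.614·1.5500 = 1.3935 bits

I(X;Y) = H(X) - H(X|Y) = 1.9547 - 1.3935 = 0.5612 bits

Cross-check via I(X;Y) = H(X) + H(Y) - H(X,Y): computing H(Y) from the column sums and H(X,Y) from the 8 cells in the same way gives H(Y) = 0.9622 bits and H(X,Y) = 2.3557 bits, so
I(X;Y) = 1.9547 + 0.9622 - 2.3557 = 0.5612 bits ✓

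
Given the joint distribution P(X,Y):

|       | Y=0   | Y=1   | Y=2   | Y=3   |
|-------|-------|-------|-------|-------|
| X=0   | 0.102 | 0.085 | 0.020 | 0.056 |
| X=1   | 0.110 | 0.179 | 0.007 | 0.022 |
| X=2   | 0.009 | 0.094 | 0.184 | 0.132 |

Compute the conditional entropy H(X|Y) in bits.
1.2083 bits

H(X|Y) = H(X,Y) - H(Y)

H(X,Y) = -Σ_{x,y} P(x,y) log₂ P(x,y). Per-cell terms -P(x,y)·log₂P(x,y):
  X=0: 0.33592, 0.30229, 0.11288, 0.23287
  X=1: 0.35029, 0.44427, 0.05011, 0.12114
  X=2: 0.06116, 0.32065, 0.44937, 0.38562
Sum of the 12 terms: H(X,Y) = 3.1666 bits

Marginal of Y (column sums):
  P(Y=0) = 0.102 + 0.110 + 0.009 = 0.221
  P(Y=1) = 0.085 + 0.179 + 0.094 = 0.358
  P(Y=2) = 0.020 + 0.007 + 0.184 = 0.211
  P(Y=3) = 0.056 + 0.022 + 0.132 = 0.210
H(Y) = -[0.221·log₂(0.221) + 0.358·log₂(0.358) + 0.211·log₂(0.211) + 0.210·log₂(0.210)]
  = 0.48131 + 0.53054 + 0.47363 + 0.47282 = 1.9583 bits

H(X|Y) = H(X,Y) - H(Y) = 3.1666 - 1.9583 = 1.2083 bits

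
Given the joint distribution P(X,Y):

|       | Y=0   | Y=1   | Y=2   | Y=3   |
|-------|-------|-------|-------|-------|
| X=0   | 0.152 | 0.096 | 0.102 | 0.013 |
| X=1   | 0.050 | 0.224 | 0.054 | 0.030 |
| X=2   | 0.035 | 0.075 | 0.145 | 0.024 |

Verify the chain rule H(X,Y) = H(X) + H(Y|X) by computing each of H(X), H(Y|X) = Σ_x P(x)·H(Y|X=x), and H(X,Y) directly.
H(X) = 1.5751 bits, H(Y|X) = 1.6414 bits, H(X,Y) = 3.2164 bits

Marginal of X (row sums):
  P(X=0) = 0.152 + 0.096 + 0.102 + 0.013 = 0.363
  P(X=1) = 0.050 + 0.224 + 0.054 + 0.030 = 0.358
  P(X=2) = 0.035 + 0.075 + 0.145 + 0.024 = 0.279
H(X) = -[0.363·log₂(0.363) + 0.358·log₂(0.358) + 0.279·log₂(0.279)]
  = 0.530691 + 0.530545 + 0.513824 = 1.5751 bits

H(Y|X) = Σ_x P(x)·H(Y|X=x):
  X=0: P(X=0) = 0.363, P(Y|X=0) = (152/363, 32/121, 34/121, 13/363) → H(Y|X=0) = 1.719984
  X=1: P(X=1) = 0.358, P(Y|X=1) = (25/179, 112/179, 27/179, 15/179) → H(Y|X=1) = 1.531271
  X=2: P(X=2) = 0.279, P(Y|X=2) = (35/279, 25/93, 145/279, 8/93) → H(Y|X=2) = 1.680350
H(Y|X) = 0.363·1.719984 + 0.358·1.531271 + 0.279·1.680350 = 1.6414 bits

H(X,Y) = -Σ_{x,y} P(x,y) log₂ P(x,y). Per-cell terms -P(x,y)·log₂P(x,y):
  X=0: 0.413114, 0.324559, 0.335923, 0.081449
  X=1: 0.216096, 0.483488, 0.227388, 0.151767
  X=2: 0.169278, 0.280272, 0.403952, 0.129140
Sum of the 12 terms: H(X,Y) = 3.2164 bits

Chain rule check:
  H(X) + H(Y|X) = 1.5751 + 1.6414 = 3.2165 bits
  H(X,Y) = 3.2164 bits
✓ Chain rule verified (Δ = 0.0001 is 4-dp rounding noise: each of the three values was rounded independently).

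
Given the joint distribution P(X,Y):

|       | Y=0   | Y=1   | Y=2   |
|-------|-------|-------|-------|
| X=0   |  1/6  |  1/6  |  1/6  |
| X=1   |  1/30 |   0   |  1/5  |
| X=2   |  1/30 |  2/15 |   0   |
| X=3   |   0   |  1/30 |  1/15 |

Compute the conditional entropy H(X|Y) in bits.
1.3546 bits

H(X|Y) = H(X,Y) - H(Y)

H(X,Y) = -Σ_{x,y} P(x,y) log₂ P(x,y). Per-cell terms -P(x,y)·log₂P(x,y):
  X=0: 0.43083, 0.43083, 0.43083
  X=1: 0.16356, 0.00000, 0.46439
  X=2: 0.16356, 0.38759, 0.00000
  X=3: 0.00000, 0.16356, 0.26046
  (cells with P = 0 contribute 0)
Sum of the 12 terms: H(X,Y) = 2.8956 bits

Marginal of Y (column sums):
  P(Y=0) = 1/6 + 1/30 + 1/30 + 0 = 7/30
  P(Y=1) = 1/6 + 0 + 2/15 + 1/30 = 1/3
  P(Y=2) = 1/6 + 1/5 + 0 + 1/15 = 13/30
H(Y) = -[(7/30)·log₂(7/30) + (1/3)·log₂(1/3) + (13/30)·log₂(13/30)]
  = 0.48989 + 0.52832 + 0.52280 = 1.5410 bits

H(X|Y) = H(X,Y) - H(Y) = 2.8956 - 1.5410 = 1.3546 bits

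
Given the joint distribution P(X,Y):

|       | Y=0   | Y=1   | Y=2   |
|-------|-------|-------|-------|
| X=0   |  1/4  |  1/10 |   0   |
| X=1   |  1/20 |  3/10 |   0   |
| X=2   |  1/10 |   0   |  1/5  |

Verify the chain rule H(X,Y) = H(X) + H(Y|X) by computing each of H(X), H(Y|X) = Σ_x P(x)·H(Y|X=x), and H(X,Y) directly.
H(X) = 1.5813 bits, H(Y|X) = 0.7847 bits, H(X,Y) = 2.3660 bits

Marginal of X (row sums):
  P(X=0) = 1/4 + 1/10 + 0 = 7/20
  P(X=1) = 1/20 + 3/10 + 0 = 7/20
  P(X=2) = 1/10 + 0 + 1/5 = 3/10
H(X) = -[(7/20)·log₂(7/20) + (7/20)·log₂(7/20) + (3/10)·log₂(3/10)]
  = 0.5301 + 0.5301 + 0.5211 = 1.5813 bits

H(Y|X) = Σ_x P(x)·H(Y|X=x):
  X=0: P(X=0) = 7/20, P(Y|X=0) = (5/7, 2/7, 0) → H(Y|X=0) = 0.8631
  X=1: P(X=1) = 7/20, P(Y|X=1) = (1/7, 6/7, 0) → H(Y|X=1) = 0.5917
  X=2: P(X=2) = 3/10, P(Y|X=2) = (1/3, 0, 2/3) → H(Y|X=2) = 0.9183
H(Y|X) = (7/20)·0.8631 + (7/20)·0.5917 + (3/10)·0.9183 = 0.7847 bits

H(X,Y) = -Σ_{x,y} P(x,y) log₂ P(x,y). Per-cell terms -P(x,y)·log₂P(x,y):
  X=0: 0.5000, 0.3322, 0.0000
  X=1: 0.2161, 0.5211, 0.0000
  X=2: 0.3322, 0.0000, 0.4644
  (cells with P = 0 contribute 0)
Sum of the 9 terms: H(X,Y) = 2.3660 bits

Chain rule check:
  H(X) + H(Y|X) = 1.5813 + 0.7847 = 2.3660 bits
  H(X,Y) = 2.3660 bits
✓ Chain rule verified.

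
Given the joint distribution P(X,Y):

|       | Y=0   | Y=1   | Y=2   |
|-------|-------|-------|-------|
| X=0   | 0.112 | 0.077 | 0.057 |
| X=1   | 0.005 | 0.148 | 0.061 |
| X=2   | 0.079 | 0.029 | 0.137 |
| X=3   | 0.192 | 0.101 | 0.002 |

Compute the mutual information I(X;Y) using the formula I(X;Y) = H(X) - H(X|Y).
0.3487 bits

I(X;Y) = H(X) - H(X|Y)

Marginal of X (row sums):
  P(X=0) = 0.112 + 0.077 + 0.057 = 0.246
  P(X=1) = 0.005 + 0.148 + 0.061 = 0.214
  P(X=2) = 0.079 + 0.029 + 0.137 = 0.245
  P(X=3) = 0.192 + 0.101 + 0.002 = 0.295
H(X) = -[0.246·log₂(0.246) + 0.214·log₂(0.214) + 0.245·log₂(0.245) + 0.295·log₂(0.295)]
  = 0.497724 + 0.476004 + 0.497141 + 0.519558 = 1.99043 bits

Marginal of Y (column sums):
  P(Y=0) = 0.112 + 0.005 + 0.079 + 0.192 = 0.388
  P(Y=1) = 0.077 + 0.148 + 0.029 + 0.101 = 0.355
  P(Y=2) = 0.057 + 0.061 + 0.137 + 0.002 = 0.257
H(X|Y) = Σ_y P(y)·H(X|Y=y):
  Y=0: P(Y=0) = 0.388, P(X|Y=0) = (28/97, 5/388, 79/388, 48/97) → H(X|Y=0) = 1.568096
  Y=1: P(Y=1) = 0.355, P(X|Y=1) = (77/355, 148/355, 29/355, 101/355) → H(X|Y=1) = 1.815612
  Y=2: P(Y=2) = 0.257, P(X|Y=2) = (57/257, 61/257, 137/257, 2/257) → H(X|Y=2) = 1.512706
H(X|Y) = 0.388·1.568096 + 0.355·1.815612 + 0.257·1.512706 = 1.64173 bits

I(X;Y) = H(X) - H(X|Y) = 1.99043 - 1.64173 = 0.3487 bits

Cross-check via I(X;Y) = H(X) + H(Y) - H(X,Y): computing H(Y) from the column sums and H(X,Y) from the 12 cells in the same way gives H(Y) = 1.56413 bits and H(X,Y) = 3.20586 bits, so
I(X;Y) = 1.99043 + 1.56413 - 3.20586 = 0.3487 bits ✓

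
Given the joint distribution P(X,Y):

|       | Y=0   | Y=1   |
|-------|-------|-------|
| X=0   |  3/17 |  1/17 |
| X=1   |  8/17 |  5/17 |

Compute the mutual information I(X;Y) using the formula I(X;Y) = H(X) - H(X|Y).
0.0107 bits

I(X;Y) = H(X) - H(X|Y)

Marginal of X (row sums):
  P(X=0) = 3/17 + 1/17 = 4/17
  P(X=1) = 8/17 + 5/17 = 13/17
H(X) = -[(4/17)·log₂(4/17) + (13/17)·log₂(13/17)]
  = 0.49117 + 0.29596 = 0.7871 bits

Marginal of Y (column sums):
  P(Y=0) = 3/17 + 8/17 = 11/17
  P(Y=1) = 1/17 + 5/17 = 6/17
H(X|Y) = Σ_y P(y)·H(X|Y=y):
  Y=0: P(Y=0) = 11/17, P(X|Y=0) = (3/11, 8/11) → H(X|Y=0) = 0.84535
  Y=1: P(Y=1) = 6/17, P(X|Y=1) = (1/6, 5/6) → H(X|Y=1) = 0.65002
H(X|Y) = (11/17)·0.84535 + (6/17)·0.65002 = 0.7764 bits

I(X;Y) = H(X) - H(X|Y) = 0.7871 - 0.7764 = 0.0107 bits

Cross-check via I(X;Y) = H(X) + H(Y) - H(X,Y): computing H(Y) from the column sums and H(X,Y) from the 4 cells in the same way gives H(Y) = 0.9367 bits and H(X,Y) = 1.7131 bits, so
I(X;Y) = 0.7871 + 0.9367 - 1.7131 = 0.0107 bits ✓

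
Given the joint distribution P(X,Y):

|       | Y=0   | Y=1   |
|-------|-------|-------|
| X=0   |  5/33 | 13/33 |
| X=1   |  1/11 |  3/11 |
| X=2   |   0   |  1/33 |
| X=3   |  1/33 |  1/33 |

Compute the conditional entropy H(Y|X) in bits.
0.8206 bits

H(Y|X) = H(X,Y) - H(X)

H(X,Y) = -Σ_{x,y} P(x,y) log₂ P(x,y). Per-cell terms -P(x,y)·log₂P(x,y):
  X=0: 0.4124949, 0.5294366
  X=1: 0.3144938, 0.5112189
  X=2: 0.0000000, 0.1528604
  X=3: 0.1528604, 0.1528604
  (cells with P = 0 contribute 0)
Sum of the 8 terms: H(X,Y) = 2.226225 bits

Marginal of X (row sums):
  P(X=0) = 5/33 + 13/33 = 6/11
  P(X=1) = 1/11 + 3/11 = 4/11
  P(X=2) = 0 + 1/33 = 1/33
  P(X=3) = 1/33 + 1/33 = 2/33
H(X) = -[(6/11)·log₂(6/11) + (4/11)·log₂(4/11) + (1/33)·log₂(1/33) + (2/33)·log₂(2/33)]
  = 0.4769832 + 0.5307024 + 0.1528604 + 0.2451148 = 1.405661 bits

H(Y|X) = H(X,Y) - H(X) = 2.226225 - 1.405661 = 0.8206 bits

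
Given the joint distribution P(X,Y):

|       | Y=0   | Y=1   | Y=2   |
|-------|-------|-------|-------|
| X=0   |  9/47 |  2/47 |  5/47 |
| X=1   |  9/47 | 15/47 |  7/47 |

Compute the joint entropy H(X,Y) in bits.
2.3860 bits

H(X,Y) = -Σ_{x,y} P(x,y) log₂ P(x,y). Per-cell terms -P(x,y)·log₂P(x,y):
  X=0: 0.4566, 0.1938, 0.3439
  X=1: 0.4566, 0.5259, 0.4092
Sum of the 6 terms: H(X,Y) = 2.3860 bits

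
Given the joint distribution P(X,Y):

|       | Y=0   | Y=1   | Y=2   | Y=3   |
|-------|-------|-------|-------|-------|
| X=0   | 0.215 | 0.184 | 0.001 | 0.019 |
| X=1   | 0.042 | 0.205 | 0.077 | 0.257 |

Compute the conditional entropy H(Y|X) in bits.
1.5131 bits

H(Y|X) = H(X,Y) - H(X)

H(X,Y) = -Σ_{x,y} P(x,y) log₂ P(x,y). Per-cell terms -P(x,y)·log₂P(x,y):
  X=0: 0.47678, 0.44937, 0.00997, 0.10864
  X=1: 0.19209, 0.46869, 0.28482, 0.50376
Sum of the 8 terms: H(X,Y) = 2.4941 bits

Marginal of X (row sums):
  P(X=0) = 0.215 + 0.184 + 0.001 + 0.019 = 0.419
  P(X=1) = 0.042 + 0.205 + 0.077 + 0.257 = 0.581
H(X) = -[0.419·log₂(0.419) + 0.581·log₂(0.581)]
  = 0.52584 + 0.45515 = 0.9810 bits

H(Y|X) = H(X,Y) - H(X) = 2.4941 - 0.9810 = 1.5131 bits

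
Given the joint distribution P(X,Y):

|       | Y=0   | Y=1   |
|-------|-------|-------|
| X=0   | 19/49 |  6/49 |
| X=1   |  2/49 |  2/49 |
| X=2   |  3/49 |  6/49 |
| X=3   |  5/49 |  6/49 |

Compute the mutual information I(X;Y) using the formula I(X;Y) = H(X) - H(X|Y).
0.0964 bits

I(X;Y) = H(X) - H(X|Y)

Marginal of X (row sums):
  P(X=0) = 19/49 + 6/49 = 25/49
  P(X=1) = 2/49 + 2/49 = 4/49
  P(X=2) = 3/49 + 6/49 = 9/49
  P(X=3) = 5/49 + 6/49 = 11/49
H(X) = -[(25/49)·log₂(25/49) + (4/49)·log₂(4/49) + (9/49)·log₂(9/49) + (11/49)·log₂(11/49)]
  = 0.4953335 + 0.2950784 + 0.4490421 + 0.4838380 = 1.723292 bits

Marginal of Y (column sums):
  P(Y=0) = 19/49 + 2/49 + 3/49 + 5/49 = 29/49
  P(Y=1) = 6/49 + 2/49 + 6/49 + 6/49 = 20/49
H(X|Y) = Σ_y P(y)·H(X|Y=y):
  Y=0: P(Y=0) = 29/49, P(X|Y=0) = (19/29, 2/29, 3/29, 5/29) → H(X|Y=0) = 1.4415965
  Y=1: P(Y=1) = 20/49, P(X|Y=1) = (3/10, 1/10, 3/10, 3/10) → H(X|Y=1) = 1.8954618
H(X|Y) = (29/49)·1.4415965 + (20/49)·1.8954618 = 1.626848 bits

I(X;Y) = H(X) - H(X|Y) = 1.723292 - 1.626848 = 0.0964 bits

Cross-check via I(X;Y) = H(X) + H(Y) - H(X,Y): computing H(Y) from the column sums and H(X,Y) from the 8 cells in the same way gives H(Y) = 0.975526 bits and H(X,Y) = 2.602374 bits, so
I(X;Y) = 1.723292 + 0.975526 - 2.602374 = 0.0964 bits ✓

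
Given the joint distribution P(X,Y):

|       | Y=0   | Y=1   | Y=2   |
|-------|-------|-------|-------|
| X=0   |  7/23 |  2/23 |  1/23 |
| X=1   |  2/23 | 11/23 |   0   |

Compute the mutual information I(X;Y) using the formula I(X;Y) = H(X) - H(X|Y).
0.3386 bits

I(X;Y) = H(X) - H(X|Y)

Marginal of X (row sums):
  P(X=0) = 7/23 + 2/23 + 1/23 = 10/23
  P(X=1) = 2/23 + 11/23 + 0 = 13/23
H(X) = -[(10/23)·log₂(10/23) + (13/23)·log₂(13/23)]
  = 0.52245 + 0.46524 = 0.9877 bits

Marginal of Y (column sums):
  P(Y=0) = 7/23 + 2/23 = 9/23
  P(Y=1) = 2/23 + 11/23 = 13/23
  P(Y=2) = 1/23 + 0 = 1/23
H(X|Y) = Σ_y P(y)·H(X|Y=y):
  Y=0: P(Y=0) = 9/23, P(X|Y=0) = (7/9, 2/9) → H(X|Y=0) = 0.76420
  Y=1: P(Y=1) = 13/23, P(X|Y=1) = (2/13, 11/13) → H(X|Y=1) = 0.61938
  Y=2: P(Y=2) = 1/23, P(X|Y=2) = (1, 0) → H(X|Y=2) = 0.00000
H(X|Y) = (9/23)·0.76420 + (13/23)·0.61938 + (1/23)·0.00000 = 0.6491 bits

I(X;Y) = H(X) - H(X|Y) = 0.9877 - 0.6491 = 0.3386 bits

Cross-check via I(X;Y) = H(X) + H(Y) - H(X,Y): computing H(Y) from the column sums and H(X,Y) from the 6 cells in the same way gives H(Y) = 1.1916 bits and H(X,Y) = 1.8407 bits, so
I(X;Y) = 0.9877 + 1.1916 - 1.8407 = 0.3386 bits ✓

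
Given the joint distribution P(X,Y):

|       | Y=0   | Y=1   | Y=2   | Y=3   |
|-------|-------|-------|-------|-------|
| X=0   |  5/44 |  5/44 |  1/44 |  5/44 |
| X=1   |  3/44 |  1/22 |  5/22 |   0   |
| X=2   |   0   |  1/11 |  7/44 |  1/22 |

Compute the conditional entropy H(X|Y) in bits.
1.1888 bits

H(X|Y) = H(X,Y) - H(Y)

H(X,Y) = -Σ_{x,y} P(x,y) log₂ P(x,y). Per-cell terms -P(x,y)·log₂P(x,y):
  X=0: 0.3565345, 0.3565345, 0.1240780, 0.3565345
  X=1: 0.2641683, 0.2027014, 0.4857963, 0.0000000
  X=2: 0.0000000, 0.3144938, 0.4219213, 0.2027014
  (cells with P = 0 contribute 0)
Sum of the 12 terms: H(X,Y) = 3.085464 bits

Marginal of Y (column sums):
  P(Y=0) = 5/44 + 3/44 + 0 = 2/11
  P(Y=1) = 5/44 + 1/22 + 1/11 = 1/4
  P(Y=2) = 1/44 + 5/22 + 7/44 = 9/22
  P(Y=3) = 5/44 + 0 + 1/22 = 7/44
H(Y) = -[(2/11)·log₂(2/11) + (1/4)·log₂(1/4) + (9/22)·log₂(9/22) + (7/44)·log₂(7/44)]
  = 0.4471694 + 0.5000000 + 0.5275254 + 0.4219213 = 1.896616 bits

H(X|Y) = H(X,Y) - H(Y) = 3.085464 - 1.896616 = 1.1888 bits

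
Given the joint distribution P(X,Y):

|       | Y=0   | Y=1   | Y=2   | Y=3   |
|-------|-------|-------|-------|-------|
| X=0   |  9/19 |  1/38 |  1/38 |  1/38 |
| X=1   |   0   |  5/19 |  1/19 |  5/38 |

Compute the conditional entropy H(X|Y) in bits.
0.3024 bits

H(X|Y) = H(X,Y) - H(Y)

H(X,Y) = -Σ_{x,y} P(x,y) log₂ P(x,y). Per-cell terms -P(x,y)·log₂P(x,y):
  X=0: 0.510633, 0.138103, 0.138103, 0.138103
  X=1: 0.000000, 0.506842, 0.223575, 0.385000
  (cells with P = 0 contribute 0)
Sum of the 8 terms: H(X,Y) = 2.04036 bits

Marginal of Y (column sums):
  P(Y=0) = 9/19 + 0 = 9/19
  P(Y=1) = 1/38 + 5/19 = 11/38
  P(Y=2) = 1/38 + 1/19 = 3/38
  P(Y=3) = 1/38 + 5/38 = 3/19
H(Y) = -[(9/19)·log₂(9/19) + (11/38)·log₂(11/38) + (3/38)·log₂(3/38) + (3/19)·log₂(3/19)]
  = 0.510633 + 0.517722 + 0.289181 + 0.420468 = 1.73800 bits

H(X|Y) = H(X,Y) - H(Y) = 2.04036 - 1.73800 = 0.3024 bits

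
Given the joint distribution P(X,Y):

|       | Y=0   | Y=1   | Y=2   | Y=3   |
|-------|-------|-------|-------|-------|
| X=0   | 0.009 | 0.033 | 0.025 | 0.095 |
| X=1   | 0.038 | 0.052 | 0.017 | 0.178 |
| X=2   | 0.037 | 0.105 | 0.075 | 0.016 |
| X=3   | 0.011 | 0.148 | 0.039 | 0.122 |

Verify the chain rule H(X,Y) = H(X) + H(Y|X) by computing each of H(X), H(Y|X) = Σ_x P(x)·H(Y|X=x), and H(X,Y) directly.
H(X) = 1.9572 bits, H(Y|X) = 1.5917 bits, H(X,Y) = 3.5489 bits

Marginal of X (row sums):
  P(X=0) = 0.009 + 0.033 + 0.025 + 0.095 = 0.162
  P(X=1) = 0.038 + 0.052 + 0.017 + 0.178 = 0.285
  P(X=2) = 0.037 + 0.105 + 0.075 + 0.016 = 0.233
  P(X=3) = 0.011 + 0.148 + 0.039 + 0.122 = 0.320
H(X) = -[0.162·log₂(0.162) + 0.285·log₂(0.285) + 0.233·log₂(0.233) + 0.320·log₂(0.320)]
  = 0.42540 + 0.51613 + 0.48967 + 0.52603 = 1.9572 bits

H(Y|X) = Σ_x P(x)·H(Y|X=x):
  X=0: P(X=0) = 0.162, P(Y|X=0) = (1/18, 11/54, 25/162, 95/162) → H(Y|X=0) = 1.56684
  X=1: P(X=1) = 0.285, P(Y|X=1) = (2/15, 52/285, 17/285, 178/285) → H(Y|X=1) = 1.50215
  X=2: P(X=2) = 0.233, P(Y|X=2) = (37/233, 105/233, 75/233, 16/233) → H(Y|X=2) = 1.73154
  X=3: P(X=3) = 0.320, P(Y|X=3) = (11/320, 37/80, 39/320, 61/160) → H(Y|X=3) = 1.58214
H(Y|X) = 0.162·1.56684 + 0.285·1.50215 + 0.233·1.73154 + 0.320·1.58214 = 1.5917 bits

H(X,Y) = -Σ_{x,y} P(x,y) log₂ P(x,y). Per-cell terms -P(x,y)·log₂P(x,y):
  X=0: 0.06116, 0.16241, 0.13305, 0.32261
  X=1: 0.17928, 0.22180, 0.09993, 0.44323
  X=2: 0.17598, 0.34141, 0.28027, 0.09545
  X=3: 0.07157, 0.40794, 0.18253, 0.37028
Sum of the 16 terms: H(X,Y) = 3.5489 bits

Chain rule check:
  H(X) + H(Y|X) = 1.9572 + 1.5917 = 3.5489 bits
  H(X,Y) = 3.5489 bits
✓ Chain rule verified.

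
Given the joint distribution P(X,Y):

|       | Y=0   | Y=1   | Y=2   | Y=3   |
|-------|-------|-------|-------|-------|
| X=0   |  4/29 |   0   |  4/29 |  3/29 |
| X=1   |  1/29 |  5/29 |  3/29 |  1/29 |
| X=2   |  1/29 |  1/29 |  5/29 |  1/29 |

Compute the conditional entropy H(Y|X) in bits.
1.6050 bits

H(Y|X) = H(X,Y) - H(X)

H(X,Y) = -Σ_{x,y} P(x,y) log₂ P(x,y). Per-cell terms -P(x,y)·log₂P(x,y):
  X=0: 0.3942, 0.0000, 0.3942, 0.3386
  X=1: 0.1675, 0.4373, 0.3386, 0.1675
  X=2: 0.1675, 0.1675, 0.4373, 0.1675
  (cells with P = 0 contribute 0)
Sum of the 12 terms: H(X,Y) = 3.1777 bits

Marginal of X (row sums):
  P(X=0) = 4/29 + 0 + 4/29 + 3/29 = 11/29
  P(X=1) = 1/29 + 5/29 + 3/29 + 1/29 = 10/29
  P(X=2) = 1/29 + 1/29 + 5/29 + 1/29 = 8/29
H(X) = -[(11/29)·log₂(11/29) + (10/29)·log₂(10/29) + (8/29)·log₂(8/29)]
  = 0.5305 + 0.5297 + 0.5125 = 1.5727 bits

H(Y|X) = H(X,Y) - H(X) = 3.1777 - 1.5727 = 1.6050 bits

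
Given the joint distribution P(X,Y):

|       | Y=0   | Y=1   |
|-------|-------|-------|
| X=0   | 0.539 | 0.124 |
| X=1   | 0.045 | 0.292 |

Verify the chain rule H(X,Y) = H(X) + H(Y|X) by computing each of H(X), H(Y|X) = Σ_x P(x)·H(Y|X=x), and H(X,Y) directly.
H(X) = 0.9219 bits, H(Y|X) = 0.6520 bits, H(X,Y) = 1.5739 bits

Marginal of X (row sums):
  P(X=0) = 0.539 + 0.124 = 0.663
  P(X=1) = 0.045 + 0.292 = 0.337
H(X) = -[0.663·log₂(0.663) + 0.337·log₂(0.337)]
  = 0.3931 + 0.5288 = 0.9219 bits

H(Y|X) = Σ_x P(x)·H(Y|X=x):
  X=0: P(X=0) = 0.663, P(Y|X=0) = (539/663, 124/663) → H(Y|X=0) = 0.6952
  X=1: P(X=1) = 0.337, P(Y|X=1) = (45/337, 292/337) → H(Y|X=1) = 0.5670
H(Y|X) = 0.663·0.6952 + 0.337·0.5670 = 0.6520 bits

H(X,Y) = -Σ_{x,y} P(x,y) log₂ P(x,y). Per-cell terms -P(x,y)·log₂P(x,y):
  X=0: 0.4806, 0.3734
  X=1: 0.2013, 0.5186
Sum of the 4 terms: H(X,Y) = 1.5739 bits

Chain rule check:
  H(X) + H(Y|X) = 0.9219 + 0.6520 = 1.5739 bits
  H(X,Y) = 1.5739 bits
✓ Chain rule verified.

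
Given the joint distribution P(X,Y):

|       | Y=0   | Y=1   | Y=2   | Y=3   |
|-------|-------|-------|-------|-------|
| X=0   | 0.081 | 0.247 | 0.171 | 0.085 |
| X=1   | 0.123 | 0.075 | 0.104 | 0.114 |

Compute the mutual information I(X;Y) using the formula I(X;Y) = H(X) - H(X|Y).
0.0706 bits

I(X;Y) = H(X) - H(X|Y)

Marginal of X (row sums):
  P(X=0) = 0.081 + 0.247 + 0.171 + 0.085 = 0.584
  P(X=1) = 0.123 + 0.075 + 0.104 + 0.114 = 0.416
H(X) = -[0.584·log₂(0.584) + 0.416·log₂(0.416)]
  = 0.45316 + 0.52638 = 0.9795 bits

Marginal of Y (column sums):
  P(Y=0) = 0.081 + 0.123 = 0.204
  P(Y=1) = 0.247 + 0.075 = 0.322
  P(Y=2) = 0.171 + 0.104 = 0.275
  P(Y=3) = 0.085 + 0.114 = 0.199
H(X|Y) = Σ_y P(y)·H(X|Y=y):
  Y=0: P(Y=0) = 0.204, P(X|Y=0) = (27/68, 41/68) → H(X|Y=0) = 0.96920
  Y=1: P(Y=1) = 0.322, P(X|Y=1) = (247/322, 75/322) → H(X|Y=1) = 0.78307
  Y=2: P(Y=2) = 0.275, P(X|Y=2) = (171/275, 104/275) → H(X|Y=2) = 0.95675
  Y=3: P(Y=3) = 0.199, P(X|Y=3) = (85/199, 114/199) → H(X|Y=3) = 0.98463
H(X|Y) = 0.204·0.96920 + 0.322·0.78307 + 0.275·0.95675 + 0.199·0.98463 = 0.9089 bits

I(X;Y) = H(X) - H(X|Y) = 0.9795 - 0.9089 = 0.0706 bits

Cross-check via I(X;Y) = H(X) + H(Y) - H(X,Y): computing H(Y) from the column sums and H(X,Y) from the 8 cells in the same way gives H(Y) = 1.9700 bits and H(X,Y) = 2.8789 bits, so
I(X;Y) = 0.9795 + 1.9700 - 2.8789 = 0.0706 bits ✓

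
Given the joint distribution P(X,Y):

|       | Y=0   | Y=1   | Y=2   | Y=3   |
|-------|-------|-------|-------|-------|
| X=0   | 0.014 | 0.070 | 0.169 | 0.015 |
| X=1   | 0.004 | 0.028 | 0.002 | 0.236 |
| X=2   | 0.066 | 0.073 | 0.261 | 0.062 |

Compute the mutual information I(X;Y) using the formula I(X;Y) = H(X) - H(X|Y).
0.4634 bits

I(X;Y) = H(X) - H(X|Y)

Marginal of X (row sums):
  P(X=0) = 0.014 + 0.070 + 0.169 + 0.015 = 0.268
  P(X=1) = 0.004 + 0.028 + 0.002 + 0.236 = 0.270
  P(X=2) = 0.066 + 0.073 + 0.261 + 0.062 = 0.462
H(X) = -[0.268·log₂(0.268) + 0.270·log₂(0.270) + 0.462·log₂(0.462)]
  = 0.50912 + 0.51002 + 0.51468 = 1.5338 bits

Marginal of Y (column sums):
  P(Y=0) = 0.014 + 0.004 + 0.066 = 0.084
  P(Y=1) = 0.070 + 0.028 + 0.073 = 0.171
  P(Y=2) = 0.169 + 0.002 + 0.261 = 0.432
  P(Y=3) = 0.015 + 0.236 + 0.062 = 0.313
H(X|Y) = Σ_y P(y)·H(X|Y=y):
  Y=0: P(Y=0) = 0.084, P(X|Y=0) = (1/6, 1/21, 11/14) → H(X|Y=0) = 0.91335
  Y=1: P(Y=1) = 0.171, P(X|Y=1) = (70/171, 28/171, 73/171) → H(X|Y=1) = 1.47918
  Y=2: P(Y=2) = 0.432, P(X|Y=2) = (169/432, 1/216, 29/48) → H(X|Y=2) = 1.00481
  Y=3: P(Y=3) = 0.313, P(X|Y=3) = (15/313, 236/313, 62/313) → H(X|Y=3) = 0.97990
H(X|Y) = 0.084·0.91335 + 0.171·1.47918 + 0.432·1.00481 + 0.313·0.97990 = 1.0704 bits

I(X;Y) = H(X) - H(X|Y) = 1.5338 - 1.0704 = 0.4634 bits

Cross-check via I(X;Y) = H(X) + H(Y) - H(X,Y): computing H(Y) from the column sums and H(X,Y) from the 12 cells in the same way gives H(Y) = 1.7835 bits and H(X,Y) = 2.8539 bits, so
I(X;Y) = 1.5338 + 1.7835 - 2.8539 = 0.4634 bits ✓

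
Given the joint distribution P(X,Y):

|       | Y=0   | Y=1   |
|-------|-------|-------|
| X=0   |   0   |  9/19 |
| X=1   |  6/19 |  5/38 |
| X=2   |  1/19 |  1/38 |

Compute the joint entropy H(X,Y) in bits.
1.7825 bits

H(X,Y) = -Σ_{x,y} P(x,y) log₂ P(x,y). Per-cell terms -P(x,y)·log₂P(x,y):
  X=0: 0.00000, 0.51063
  X=1: 0.52515, 0.38500
  X=2: 0.22358, 0.13810
  (cells with P = 0 contribute 0)
Sum of the 6 terms: H(X,Y) = 1.7825 bits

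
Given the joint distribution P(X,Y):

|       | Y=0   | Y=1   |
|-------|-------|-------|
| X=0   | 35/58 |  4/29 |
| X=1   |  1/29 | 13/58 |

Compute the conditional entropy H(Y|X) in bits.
0.6604 bits

H(Y|X) = H(X,Y) - H(X)

H(X,Y) = -Σ_{x,y} P(x,y) log₂ P(x,y). Per-cell terms -P(x,y)·log₂P(x,y):
  X=0: 0.43973, 0.39420
  X=1: 0.16752, 0.48359
Sum of the 4 terms: H(X,Y) = 1.48504 bits

Marginal of X (row sums):
  P(X=0) = 35/58 + 4/29 = 43/58
  P(X=1) = 1/29 + 13/58 = 15/58
H(X) = -[(43/58)·log₂(43/58) + (15/58)·log₂(15/58)]
  = 0.32007 + 0.50459 = 0.82466 bits

H(Y|X) = H(X,Y) - H(X) = 1.48504 - 0.82466 = 0.6604 bits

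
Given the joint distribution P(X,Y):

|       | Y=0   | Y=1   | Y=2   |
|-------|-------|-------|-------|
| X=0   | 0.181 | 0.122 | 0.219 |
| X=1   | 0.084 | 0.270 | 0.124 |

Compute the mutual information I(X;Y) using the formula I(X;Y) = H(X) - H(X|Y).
0.0854 bits

I(X;Y) = H(X) - H(X|Y)

Marginal of X (row sums):
  P(X=0) = 0.181 + 0.122 + 0.219 = 0.522
  P(X=1) = 0.084 + 0.270 + 0.124 = 0.478
H(X) = -[0.522·log₂(0.522) + 0.478·log₂(0.478)]
  = 0.48957 + 0.50903 = 0.99860 bits

Marginal of Y (column sums):
  P(Y=0) = 0.181 + 0.084 = 0.265
  P(Y=1) = 0.122 + 0.270 = 0.392
  P(Y=2) = 0.219 + 0.124 = 0.343
H(X|Y) = Σ_y P(y)·H(X|Y=y):
  Y=0: P(Y=0) = 0.265, P(X|Y=0) = (181/265, 84/265) → H(X|Y=0) = 0.90107
  Y=1: P(Y=1) = 0.392, P(X|Y=1) = (61/196, 135/196) → H(X|Y=1) = 0.89458
  Y=2: P(Y=2) = 0.343, P(X|Y=2) = (219/343, 124/343) → H(X|Y=2) = 0.94393
H(X|Y) = 0.265·0.90107 + 0.392·0.89458 + 0.343·0.94393 = 0.91323 bits

I(X;Y) = H(X) - H(X|Y) = 0.99860 - 0.91323 = 0.0854 bits

Cross-check via I(X;Y) = H(X) + H(Y) - H(X,Y): computing H(Y) from the column sums and H(X,Y) from the 6 cells in the same way gives H(Y) = 1.56684 bits and H(X,Y) = 2.48007 bits, so
I(X;Y) = 0.99860 + 1.56684 - 2.48007 = 0.0854 bits ✓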